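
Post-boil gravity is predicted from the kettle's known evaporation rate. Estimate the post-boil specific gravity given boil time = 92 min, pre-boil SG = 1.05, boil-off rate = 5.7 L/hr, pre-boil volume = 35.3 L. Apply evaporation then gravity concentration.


V_post = V_pre − rate·(t/60);  SG_post = 1 + (SG_pre−1)·V_pre/V_post
V_post = 35.3 − 5.7·(92/60) = 26.5600
SG_post = 1 + (1.05 − 1)·35.3/26.5600

1.0665


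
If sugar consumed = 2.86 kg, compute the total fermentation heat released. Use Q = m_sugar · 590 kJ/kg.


Q = 2.86 · 590

1687.4000 kJ


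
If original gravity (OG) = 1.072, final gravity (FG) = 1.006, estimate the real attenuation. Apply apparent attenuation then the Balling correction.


AA = (OG−FG)/(OG−1)·100;  RA = AA·0.8192
AA = (1.072 − 1.006)/(1.072 − 1)·100 = 91.6667
RA = 91.6667·0.8192

75.0933 %


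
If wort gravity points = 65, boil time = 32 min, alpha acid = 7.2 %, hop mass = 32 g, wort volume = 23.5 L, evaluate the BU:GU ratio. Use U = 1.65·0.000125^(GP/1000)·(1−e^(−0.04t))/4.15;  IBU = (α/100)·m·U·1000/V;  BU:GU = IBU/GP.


U = 1.65·0.000125^(65/1000)·(1−e^(−0.04·32))/4.15 = 0.1600
IBU = (7.2/100)·32·0.1600·1000/23.5 = 15.6915
BU:GU = 15.6915/65

0.2414


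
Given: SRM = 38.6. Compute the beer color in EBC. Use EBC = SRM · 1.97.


EBC = 38.6 · 1.97

76.0420 EBC


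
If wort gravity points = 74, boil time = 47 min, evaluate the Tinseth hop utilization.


U = 1.65·0.000125^(GP/1000) · (1 − e^(−0.04·t))/4.15
bigness = 1.65·0.000125^(74/1000) = 0.8485
boil_factor = (1 − e^(−0.04·47))/4.15 = 0.2042
U = 0.8485 · 0.2042

0.1733


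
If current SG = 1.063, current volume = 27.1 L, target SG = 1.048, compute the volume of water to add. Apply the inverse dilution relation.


V_water = V·((SG_curr − 1)/(SG_target − 1) − 1)
V_water = 27.1·((1.063 − 1)/(1.048 − 1) − 1)

8.4687 L


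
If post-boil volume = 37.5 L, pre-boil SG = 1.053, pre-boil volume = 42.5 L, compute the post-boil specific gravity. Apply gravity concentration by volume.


SG_post = 1 + (SG_pre − 1)·V_pre/V_post
pts_pre = (1.053 − 1)·1000 = 53.0000
pts_post = 53.0000·42.5/37.5 = 60.0667
SG_post = 1 + 60.0667/1000

1.0601


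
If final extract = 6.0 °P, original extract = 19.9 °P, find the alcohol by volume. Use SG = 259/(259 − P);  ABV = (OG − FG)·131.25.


OG = 259/(259 − 19.9) = 1.0832
FG = 259/(259 − 6.0) = 1.0237
ABV = (1.0832 − 1.0237)·131.25

7.8111 % ABV


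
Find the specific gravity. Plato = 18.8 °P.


SG = 259/(259 − P)
SG = 259/(259 − 18.8)

1.0783


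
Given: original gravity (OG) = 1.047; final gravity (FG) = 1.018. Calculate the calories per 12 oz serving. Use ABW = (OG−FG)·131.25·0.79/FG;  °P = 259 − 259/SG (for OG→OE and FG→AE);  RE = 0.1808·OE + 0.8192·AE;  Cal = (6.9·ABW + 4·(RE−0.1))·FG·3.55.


ABW = (1.047 − 1.018)·131.25·0.79/1.018 = 2.9538
OE = 259 − 259/1.047 = 11.6266 °P
AE = 259 − 259/1.018 = 4.5796 °P
RE = 0.1808·11.6266 + 0.8192·4.5796 = 5.8537 °P
Cal = (6.9·2.9538 + 4·(5.8537−0.1))·1.018·3.55

156.8276 kcal


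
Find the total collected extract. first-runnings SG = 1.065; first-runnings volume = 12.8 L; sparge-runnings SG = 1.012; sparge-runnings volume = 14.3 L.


total = Σ (SG_i − 1)·1000·V_i
first = (1.065 − 1)·1000·12.8 = 832.0000
sparge = (1.012 − 1)·1000·14.3 = 171.6000
total = 832.0000 + 171.6000

1003.6000 gravity·L


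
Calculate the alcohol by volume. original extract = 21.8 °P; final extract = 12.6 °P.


SG = 259/(259 − P);  ABV = (OG − FG)·131.25
OG = 259/(259 − 21.8) = 1.0919
FG = 259/(259 − 12.6) = 1.0511
ABV = (1.0919 − 1.0511)·131.25

5.3510 % ABV


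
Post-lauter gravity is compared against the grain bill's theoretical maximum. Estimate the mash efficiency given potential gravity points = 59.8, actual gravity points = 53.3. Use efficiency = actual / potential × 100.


efficiency = 53.3 / 59.8 × 100

89.1304 %


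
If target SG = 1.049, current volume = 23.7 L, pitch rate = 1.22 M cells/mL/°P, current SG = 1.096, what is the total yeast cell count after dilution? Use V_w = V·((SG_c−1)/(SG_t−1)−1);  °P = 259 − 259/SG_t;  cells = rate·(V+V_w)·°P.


V_w = 23.7·((1.096−1)/(1.049−1)−1) = 22.7327
V_final = 23.7 + 22.7327 = 46.4327
°P = 259 − 259/1.049 = 12.0982
cells = 1.22·46.4327·12.0982

685.3362 billion cells


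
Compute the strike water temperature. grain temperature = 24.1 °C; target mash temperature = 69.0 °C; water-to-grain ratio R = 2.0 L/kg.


T_strike = (0.41/R)·(T_mash − T_grain) + T_mash
T_strike = (0.41/2.0)·(69.0 − 24.1) + 69.0

78.2045 °C


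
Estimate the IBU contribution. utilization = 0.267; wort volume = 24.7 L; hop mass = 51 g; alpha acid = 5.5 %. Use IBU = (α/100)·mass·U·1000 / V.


IBU = (5.5/100)·51·0.267·1000 / 24.7

30.3213 IBU


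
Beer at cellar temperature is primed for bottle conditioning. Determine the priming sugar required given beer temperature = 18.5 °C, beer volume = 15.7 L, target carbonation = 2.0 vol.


residual = 14.695·(0.01821 + 0.09011·e^(−0.04·T));  sugar = (target − residual)·4.0·V
residual = 14.695·(0.01821 + 0.09011·e^(−0.04·18.5)) = 0.8994
sugar = (2.0 − 0.8994)·4.0·15.7

69.1193 g


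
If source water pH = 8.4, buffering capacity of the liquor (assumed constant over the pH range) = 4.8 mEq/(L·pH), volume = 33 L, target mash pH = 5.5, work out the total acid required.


acid = buffering capacity · (pH_source − pH_target) · V
acid = 4.8 · (8.4 − 5.5) · 33

459.3600 mEq


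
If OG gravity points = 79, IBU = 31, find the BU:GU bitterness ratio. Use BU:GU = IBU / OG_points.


BU:GU = 31 / 79

0.3924


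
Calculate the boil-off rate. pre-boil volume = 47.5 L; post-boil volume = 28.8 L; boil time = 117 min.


rate = (V_pre − V_post) / (t_min/60)
rate = (47.5 − 28.8) / (117/60)

9.5897 L/hr


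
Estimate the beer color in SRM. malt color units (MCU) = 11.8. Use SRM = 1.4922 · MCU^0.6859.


SRM = 1.4922 · 11.8^0.6859

8.1102 SRM


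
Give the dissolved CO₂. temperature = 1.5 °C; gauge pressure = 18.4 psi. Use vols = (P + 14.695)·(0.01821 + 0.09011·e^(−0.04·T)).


vols = (18.4 + 14.695)·(0.01821 + 0.09011·e^(−0.04·1.5))

3.4112 volumes


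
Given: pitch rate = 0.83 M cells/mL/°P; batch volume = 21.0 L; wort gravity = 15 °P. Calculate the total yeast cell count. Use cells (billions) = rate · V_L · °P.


cells = 0.83 · 21.0 · 15

261.4500 billion cells


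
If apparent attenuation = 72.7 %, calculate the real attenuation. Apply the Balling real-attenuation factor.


RA = AA · 0.8192
RA = 72.7 · 0.8192

59.5558 %


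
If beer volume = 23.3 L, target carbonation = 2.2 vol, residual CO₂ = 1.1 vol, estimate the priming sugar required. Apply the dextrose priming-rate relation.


sugar = (target − residual)·4.0·V
sugar = (2.2 − 1.1)·4.0·23.3

102.5200 g


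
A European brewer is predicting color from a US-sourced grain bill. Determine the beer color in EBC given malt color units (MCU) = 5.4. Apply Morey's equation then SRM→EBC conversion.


SRM = 1.4922·MCU^0.6859;  EBC = SRM·1.97
SRM = 1.4922·5.4^0.6859 = 4.7443
EBC = 4.7443·1.97

9.3464 EBC


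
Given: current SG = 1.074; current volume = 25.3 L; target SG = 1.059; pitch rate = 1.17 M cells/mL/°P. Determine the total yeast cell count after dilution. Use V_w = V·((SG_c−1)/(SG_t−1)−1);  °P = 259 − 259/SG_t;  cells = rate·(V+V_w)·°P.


V_w = 25.3·((1.074−1)/(1.059−1)−1) = 6.4322
V_final = 25.3 + 6.4322 = 31.7322
°P = 259 − 259/1.059 = 14.4297
cells = 1.17·31.7322·14.4297

535.7250 billion cells


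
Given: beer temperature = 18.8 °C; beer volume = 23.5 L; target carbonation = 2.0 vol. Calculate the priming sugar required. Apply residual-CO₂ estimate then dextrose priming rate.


residual = 14.695·(0.01821 + 0.09011·e^(−0.04·T));  sugar = (target − residual)·4.0·V
residual = 14.695·(0.01821 + 0.09011·e^(−0.04·18.8)) = 0.8918
sugar = (2.0 − 0.8918)·4.0·23.5

104.1672 g


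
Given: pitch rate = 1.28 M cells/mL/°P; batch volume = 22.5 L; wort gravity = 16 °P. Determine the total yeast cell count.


cells (billions) = rate · V_L · °P
cells = 1.28 · 22.5 · 16

460.8000 billion cells


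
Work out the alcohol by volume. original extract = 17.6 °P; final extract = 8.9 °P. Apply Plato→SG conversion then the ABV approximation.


SG = 259/(259 − P);  ABV = (OG − FG)·131.25
OG = 259/(259 − 17.6) = 1.0729
FG = 259/(259 − 8.9) = 1.0356
ABV = (1.0729 − 1.0356)·131.25

4.8985 % ABV


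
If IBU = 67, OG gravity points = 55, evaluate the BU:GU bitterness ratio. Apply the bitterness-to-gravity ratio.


BU:GU = IBU / OG_points
BU:GU = 67 / 55

1.2182


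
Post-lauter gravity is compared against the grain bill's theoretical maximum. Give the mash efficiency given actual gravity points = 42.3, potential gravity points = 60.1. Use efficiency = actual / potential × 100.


efficiency = 42.3 / 60.1 × 100

70.3827 %


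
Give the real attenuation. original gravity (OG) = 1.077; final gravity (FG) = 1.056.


AA = (OG−FG)/(OG−1)·100;  RA = AA·0.8192
AA = (1.077 − 1.056)/(1.077 − 1)·100 = 27.2727
RA = 27.2727·0.8192

22.3418 %


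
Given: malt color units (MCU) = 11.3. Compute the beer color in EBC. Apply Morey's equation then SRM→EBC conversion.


SRM = 1.4922·MCU^0.6859;  EBC = SRM·1.97
SRM = 1.4922·11.3^0.6859 = 7.8729
EBC = 7.8729·1.97

15.5096 EBC


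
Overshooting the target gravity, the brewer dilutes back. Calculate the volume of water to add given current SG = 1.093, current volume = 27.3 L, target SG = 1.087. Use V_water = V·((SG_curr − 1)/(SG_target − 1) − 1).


V_water = 27.3·((1.093 − 1)/(1.087 − 1) − 1)

1.8828 L


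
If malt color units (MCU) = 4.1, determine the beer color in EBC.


SRM = 1.4922·MCU^0.6859;  EBC = SRM·1.97
SRM = 1.4922·4.1^0.6859 = 3.9277
EBC = 3.9277·1.97

7.7375 EBC


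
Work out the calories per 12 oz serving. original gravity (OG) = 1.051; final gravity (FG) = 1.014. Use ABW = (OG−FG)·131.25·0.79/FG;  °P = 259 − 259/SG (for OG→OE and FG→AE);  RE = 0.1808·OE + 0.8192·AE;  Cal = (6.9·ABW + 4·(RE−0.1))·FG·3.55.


ABW = (1.051 − 1.014)·131.25·0.79/1.014 = 3.7835
OE = 259 − 259/1.051 = 12.5680 °P
AE = 259 − 259/1.014 = 3.5759 °P
RE = 0.1808·12.5680 + 0.8192·3.5759 = 5.2017 °P
Cal = (6.9·3.7835 + 4·(5.2017−0.1))·1.014·3.55

167.4320 kcal


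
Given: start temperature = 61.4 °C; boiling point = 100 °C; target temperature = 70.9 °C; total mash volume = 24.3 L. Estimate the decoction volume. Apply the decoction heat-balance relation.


V_dec = V_total·(T_target − T_start)/(T_boil − T_start)
V_dec = 24.3·(70.9 − 61.4)/(100 − 61.4)

5.9806 L


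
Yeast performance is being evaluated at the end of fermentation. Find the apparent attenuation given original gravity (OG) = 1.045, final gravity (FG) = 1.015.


AA = (OG − FG)/(OG − 1) · 100
AA = (1.045 − 1.015)/(1.045 − 1) · 100

66.6667 %


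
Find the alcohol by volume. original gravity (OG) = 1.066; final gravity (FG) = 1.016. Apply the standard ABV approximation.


ABV = (OG − FG) · 131.25
ABV = (1.066 − 1.016) · 131.25

6.5625 % ABV


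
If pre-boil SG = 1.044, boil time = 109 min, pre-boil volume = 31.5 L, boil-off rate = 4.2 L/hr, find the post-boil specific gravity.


V_post = V_pre − rate·(t/60);  SG_post = 1 + (SG_pre−1)·V_pre/V_post
V_post = 31.5 − 4.2·(109/60) = 23.8700
SG_post = 1 + (1.044 − 1)·31.5/23.8700

1.0581


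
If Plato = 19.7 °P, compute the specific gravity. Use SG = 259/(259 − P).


SG = 259/(259 − 19.7)

1.0823


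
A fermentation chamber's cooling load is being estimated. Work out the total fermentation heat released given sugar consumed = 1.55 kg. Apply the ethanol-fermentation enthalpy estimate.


Q = m_sugar · 590 kJ/kg
Q = 1.55 · 590

914.5000 kJ


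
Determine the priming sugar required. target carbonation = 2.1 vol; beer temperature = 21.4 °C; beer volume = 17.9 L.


residual = 14.695·(0.01821 + 0.09011·e^(−0.04·T));  sugar = (target − residual)·4.0·V
residual = 14.695·(0.01821 + 0.09011·e^(−0.04·21.4)) = 0.8302
sugar = (2.1 − 0.8302)·4.0·17.9

90.9192 g


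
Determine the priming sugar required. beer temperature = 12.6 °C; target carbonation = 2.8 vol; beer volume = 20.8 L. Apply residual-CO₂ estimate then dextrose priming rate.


residual = 14.695·(0.01821 + 0.09011·e^(−0.04·T));  sugar = (target − residual)·4.0·V
residual = 14.695·(0.01821 + 0.09011·e^(−0.04·12.6)) = 1.0675
sugar = (2.8 − 1.0675)·4.0·20.8

144.1409 g


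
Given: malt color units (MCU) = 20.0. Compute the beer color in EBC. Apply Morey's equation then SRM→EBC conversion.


SRM = 1.4922·MCU^0.6859;  EBC = SRM·1.97
SRM = 1.4922·20.0^0.6859 = 11.6467
EBC = 11.6467·1.97

22.9440 EBC


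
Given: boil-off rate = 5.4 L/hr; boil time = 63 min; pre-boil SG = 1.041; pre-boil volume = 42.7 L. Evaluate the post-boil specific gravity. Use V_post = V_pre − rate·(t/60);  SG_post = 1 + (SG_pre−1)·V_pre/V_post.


V_post = 42.7 − 5.4·(63/60) = 37.0300
SG_post = 1 + (1.041 − 1)·42.7/37.0300

1.0473


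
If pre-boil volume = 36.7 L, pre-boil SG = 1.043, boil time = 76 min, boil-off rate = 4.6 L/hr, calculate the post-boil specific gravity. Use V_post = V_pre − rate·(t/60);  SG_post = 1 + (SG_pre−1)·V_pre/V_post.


V_post = 36.7 − 4.6·(76/60) = 30.8733
SG_post = 1 + (1.043 − 1)·36.7/30.8733

1.0511


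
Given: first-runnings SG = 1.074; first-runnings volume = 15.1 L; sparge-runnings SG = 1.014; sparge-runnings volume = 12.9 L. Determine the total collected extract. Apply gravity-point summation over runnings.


total = Σ (SG_i − 1)·1000·V_i
first = (1.074 − 1)·1000·15.1 = 1117.4000
sparge = (1.014 − 1)·1000·12.9 = 180.6000
total = 1117.4000 + 180.6000

1298.0000 gravity·L


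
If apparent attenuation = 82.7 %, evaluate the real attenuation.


RA = AA · 0.8192
RA = 82.7 · 0.8192

67.7478 %


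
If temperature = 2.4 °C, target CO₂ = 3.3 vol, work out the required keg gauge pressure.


psi = vols/(0.01821 + 0.09011·e^(−0.04·T)) − 14.695
psi = 3.3/(0.01821 + 0.09011·e^(−0.04·2.4)) − 14.695

18.2814 psi


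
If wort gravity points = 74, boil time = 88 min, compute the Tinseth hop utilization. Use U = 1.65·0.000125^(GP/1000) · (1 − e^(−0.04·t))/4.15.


bigness = 1.65·0.000125^(74/1000) = 0.8485
boil_factor = (1 − e^(−0.04·88))/4.15 = 0.2338
U = 0.8485 · 0.2338

0.1984


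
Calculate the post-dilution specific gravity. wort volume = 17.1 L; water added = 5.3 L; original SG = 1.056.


SG_new = 1 + (SG_old − 1)·V_old/(V_old + V_water)
pts = (1.056 − 1)·1000·17.1/(17.1 + 5.3) = 42.7500
SG_new = 1 + 42.7500/1000

1.0428


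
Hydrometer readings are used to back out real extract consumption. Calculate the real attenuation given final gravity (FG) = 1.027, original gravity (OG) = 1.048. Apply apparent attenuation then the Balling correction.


AA = (OG−FG)/(OG−1)·100;  RA = AA·0.8192
AA = (1.048 − 1.027)/(1.048 − 1)·100 = 43.7500
RA = 43.7500·0.8192

35.8400 %


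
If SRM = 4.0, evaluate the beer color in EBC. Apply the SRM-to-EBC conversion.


EBC = SRM · 1.97
EBC = 4.0 · 1.97

7.8800 EBC


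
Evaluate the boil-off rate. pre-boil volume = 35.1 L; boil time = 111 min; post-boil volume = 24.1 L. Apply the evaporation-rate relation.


rate = (V_pre − V_post) / (t_min/60)
rate = (35.1 − 24.1) / (111/60)

5.9459 L/hr


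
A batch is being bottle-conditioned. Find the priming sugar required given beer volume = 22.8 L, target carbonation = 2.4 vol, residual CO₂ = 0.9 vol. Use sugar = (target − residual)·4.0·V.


sugar = (2.4 − 0.9)·4.0·22.8

136.8000 g


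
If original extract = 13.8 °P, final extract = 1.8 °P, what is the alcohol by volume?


SG = 259/(259 − P);  ABV = (OG − FG)·131.25
OG = 259/(259 − 13.8) = 1.0563
FG = 259/(259 − 1.8) = 1.0070
ABV = (1.0563 − 1.0070)·131.25

6.4683 % ABV


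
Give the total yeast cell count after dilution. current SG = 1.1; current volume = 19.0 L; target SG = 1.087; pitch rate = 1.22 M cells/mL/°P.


V_w = V·((SG_c−1)/(SG_t−1)−1);  °P = 259 − 259/SG_t;  cells = rate·(V+V_w)·°P
V_w = 19.0·((1.1−1)/(1.087−1)−1) = 2.8391
V_final = 19.0 + 2.8391 = 21.8391
°P = 259 − 259/1.087 = 20.7295
cells = 1.22·21.8391·20.7295

552.3109 billion cells


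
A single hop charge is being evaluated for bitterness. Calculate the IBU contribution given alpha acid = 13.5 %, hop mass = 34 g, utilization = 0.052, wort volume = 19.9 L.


IBU = (α/100)·mass·U·1000 / V
IBU = (13.5/100)·34·0.052·1000 / 19.9

11.9940 IBU


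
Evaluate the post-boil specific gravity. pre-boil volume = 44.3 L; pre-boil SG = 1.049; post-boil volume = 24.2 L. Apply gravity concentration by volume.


SG_post = 1 + (SG_pre − 1)·V_pre/V_post
pts_pre = (1.049 − 1)·1000 = 49.0000
pts_post = 49.0000·44.3/24.2 = 89.6983
SG_post = 1 + 89.6983/1000

1.0897


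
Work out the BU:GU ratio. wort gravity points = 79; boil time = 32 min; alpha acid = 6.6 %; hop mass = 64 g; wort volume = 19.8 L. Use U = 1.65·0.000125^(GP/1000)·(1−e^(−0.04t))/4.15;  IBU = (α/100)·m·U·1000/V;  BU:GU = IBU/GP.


U = 1.65·0.000125^(79/1000)·(1−e^(−0.04·32))/4.15 = 0.1411
IBU = (6.6/100)·64·0.1411·1000/19.8 = 30.1068
BU:GU = 30.1068/79

0.3811


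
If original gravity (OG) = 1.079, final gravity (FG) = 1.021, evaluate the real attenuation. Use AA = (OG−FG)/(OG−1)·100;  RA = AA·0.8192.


AA = (1.079 − 1.021)/(1.079 − 1)·100 = 73.4177
RA = 73.4177·0.8192

60.1438 %


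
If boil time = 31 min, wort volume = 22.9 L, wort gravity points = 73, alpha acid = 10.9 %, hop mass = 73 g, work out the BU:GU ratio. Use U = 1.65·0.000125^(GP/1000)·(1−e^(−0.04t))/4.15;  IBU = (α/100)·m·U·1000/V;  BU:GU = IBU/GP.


U = 1.65·0.000125^(73/1000)·(1−e^(−0.04·31))/4.15 = 0.1466
IBU = (10.9/100)·73·0.1466·1000/22.9 = 50.9400
BU:GU = 50.9400/73

0.6978


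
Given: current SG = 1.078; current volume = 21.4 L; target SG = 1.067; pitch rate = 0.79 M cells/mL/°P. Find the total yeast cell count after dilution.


V_w = V·((SG_c−1)/(SG_t−1)−1);  °P = 259 − 259/SG_t;  cells = rate·(V+V_w)·°P
V_w = 21.4·((1.078−1)/(1.067−1)−1) = 3.5134
V_final = 21.4 + 3.5134 = 24.9134
°P = 259 − 259/1.067 = 16.2634
cells = 0.79·24.9134·16.2634

320.0890 billion cells


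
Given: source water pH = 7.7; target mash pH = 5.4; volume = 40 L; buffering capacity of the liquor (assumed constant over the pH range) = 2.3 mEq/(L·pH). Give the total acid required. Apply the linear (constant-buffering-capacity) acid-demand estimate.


acid = buffering capacity · (pH_source − pH_target) · V
acid = 2.3 · (7.7 − 5.4) · 40

211.6000 mEq


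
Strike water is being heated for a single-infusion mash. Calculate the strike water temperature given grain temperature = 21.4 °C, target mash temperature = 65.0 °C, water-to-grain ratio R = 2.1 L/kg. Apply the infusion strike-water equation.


T_strike = (0.41/R)·(T_mash − T_grain) + T_mash
T_strike = (0.41/2.1)·(65.0 − 21.4) + 65.0

73.5124 °C


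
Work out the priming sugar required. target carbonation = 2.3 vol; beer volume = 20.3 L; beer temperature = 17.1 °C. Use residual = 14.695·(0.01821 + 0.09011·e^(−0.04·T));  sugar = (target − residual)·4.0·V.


residual = 14.695·(0.01821 + 0.09011·e^(−0.04·17.1)) = 0.9358
sugar = (2.3 − 0.9358)·4.0·20.3

110.7760 g


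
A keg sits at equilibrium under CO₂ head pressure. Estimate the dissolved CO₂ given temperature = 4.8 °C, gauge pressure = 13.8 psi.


vols = (P + 14.695)·(0.01821 + 0.09011·e^(−0.04·T))
vols = (13.8 + 14.695)·(0.01821 + 0.09011·e^(−0.04·4.8))

2.6380 volumes


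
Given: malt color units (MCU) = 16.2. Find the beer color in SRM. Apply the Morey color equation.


SRM = 1.4922 · MCU^0.6859
SRM = 1.4922 · 16.2^0.6859

10.0794 SRM


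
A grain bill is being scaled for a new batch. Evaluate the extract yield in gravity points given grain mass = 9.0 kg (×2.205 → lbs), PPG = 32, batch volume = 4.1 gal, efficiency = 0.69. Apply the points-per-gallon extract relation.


points = lbs × PPG × eff / vol
lbs = 9.0 × 2.205 = 19.8450
points = 19.8450 × 32 × 0.69 / 4.1

106.8726 points


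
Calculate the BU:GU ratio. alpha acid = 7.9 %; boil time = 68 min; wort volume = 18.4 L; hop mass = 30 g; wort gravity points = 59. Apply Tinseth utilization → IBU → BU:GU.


U = 1.65·0.000125^(GP/1000)·(1−e^(−0.04t))/4.15;  IBU = (α/100)·m·U·1000/V;  BU:GU = IBU/GP
U = 1.65·0.000125^(59/1000)·(1−e^(−0.04·68))/4.15 = 0.2186
IBU = (7.9/100)·30·0.2186·1000/18.4 = 28.1507
BU:GU = 28.1507/59

0.4771


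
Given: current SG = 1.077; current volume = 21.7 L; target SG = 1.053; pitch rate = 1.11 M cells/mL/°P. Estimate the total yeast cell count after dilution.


V_w = V·((SG_c−1)/(SG_t−1)−1);  °P = 259 − 259/SG_t;  cells = rate·(V+V_w)·°P
V_w = 21.7·((1.077−1)/(1.053−1)−1) = 9.8264
V_final = 21.7 + 9.8264 = 31.5264
°P = 259 − 259/1.053 = 13.0361
cells = 1.11·31.5264·13.0361

456.1890 billion cells


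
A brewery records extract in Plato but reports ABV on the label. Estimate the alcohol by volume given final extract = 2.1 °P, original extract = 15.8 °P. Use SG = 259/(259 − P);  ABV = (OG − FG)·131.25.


OG = 259/(259 − 15.8) = 1.0650
FG = 259/(259 − 2.1) = 1.0082
ABV = (1.0650 − 1.0082)·131.25

7.4540 % ABV


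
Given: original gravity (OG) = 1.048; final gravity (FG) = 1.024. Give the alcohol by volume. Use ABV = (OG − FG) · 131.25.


ABV = (1.048 − 1.024) · 131.25

3.1500 % ABV


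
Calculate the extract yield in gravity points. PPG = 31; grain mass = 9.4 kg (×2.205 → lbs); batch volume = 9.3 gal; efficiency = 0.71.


points = lbs × PPG × eff / vol
lbs = 9.4 × 2.205 = 20.7270
points = 20.7270 × 31 × 0.71 / 9.3

49.0539 points


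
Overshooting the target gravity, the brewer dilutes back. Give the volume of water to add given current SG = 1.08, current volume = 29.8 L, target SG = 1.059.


V_water = V·((SG_curr − 1)/(SG_target − 1) − 1)
V_water = 29.8·((1.08 − 1)/(1.059 − 1) − 1)

10.6068 L


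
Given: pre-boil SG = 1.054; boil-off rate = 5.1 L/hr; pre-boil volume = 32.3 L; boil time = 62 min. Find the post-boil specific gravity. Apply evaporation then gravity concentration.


V_post = V_pre − rate·(t/60);  SG_post = 1 + (SG_pre−1)·V_pre/V_post
V_post = 32.3 − 5.1·(62/60) = 27.0300
SG_post = 1 + (1.054 − 1)·32.3/27.0300

1.0645


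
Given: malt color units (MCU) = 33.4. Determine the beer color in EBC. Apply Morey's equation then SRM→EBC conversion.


SRM = 1.4922·MCU^0.6859;  EBC = SRM·1.97
SRM = 1.4922·33.4^0.6859 = 16.5564
EBC = 16.5564·1.97

32.6160 EBC


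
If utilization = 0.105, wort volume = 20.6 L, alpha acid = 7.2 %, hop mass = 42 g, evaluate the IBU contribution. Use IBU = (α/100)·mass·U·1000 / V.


IBU = (7.2/100)·42·0.105·1000 / 20.6

15.4136 IBU


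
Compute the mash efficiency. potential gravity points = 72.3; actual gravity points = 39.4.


efficiency = actual / potential × 100
efficiency = 39.4 / 72.3 × 100

54.4952 %


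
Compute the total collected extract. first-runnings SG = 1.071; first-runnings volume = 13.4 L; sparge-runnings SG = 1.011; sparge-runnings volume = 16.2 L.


total = Σ (SG_i − 1)·1000·V_i
first = (1.071 − 1)·1000·13.4 = 951.4000
sparge = (1.011 − 1)·1000·16.2 = 178.2000
total = 951.4000 + 178.2000

1129.6000 gravity·L


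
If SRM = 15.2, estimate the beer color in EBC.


EBC = SRM · 1.97
EBC = 15.2 · 1.97

29.9440 EBC


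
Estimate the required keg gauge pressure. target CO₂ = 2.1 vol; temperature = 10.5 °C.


psi = vols/(0.01821 + 0.09011·e^(−0.04·T)) − 14.695
psi = 2.1/(0.01821 + 0.09011·e^(−0.04·10.5)) − 14.695

12.4310 psi


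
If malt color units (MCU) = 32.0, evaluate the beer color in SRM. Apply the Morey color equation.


SRM = 1.4922 · MCU^0.6859
SRM = 1.4922 · 32.0^0.6859

16.0772 SRM


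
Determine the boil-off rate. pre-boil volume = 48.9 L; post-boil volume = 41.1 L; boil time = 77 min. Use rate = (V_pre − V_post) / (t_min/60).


rate = (48.9 − 41.1) / (77/60)

6.0779 L/hr


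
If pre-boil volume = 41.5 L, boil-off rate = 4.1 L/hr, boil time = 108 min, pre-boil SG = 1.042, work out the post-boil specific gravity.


V_post = V_pre − rate·(t/60);  SG_post = 1 + (SG_pre−1)·V_pre/V_post
V_post = 41.5 − 4.1·(108/60) = 34.1200
SG_post = 1 + (1.042 − 1)·41.5/34.1200

1.0511


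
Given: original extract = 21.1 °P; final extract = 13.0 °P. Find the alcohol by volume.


SG = 259/(259 − P);  ABV = (OG − FG)·131.25
OG = 259/(259 − 21.1) = 1.0887
FG = 259/(259 − 13.0) = 1.0528
ABV = (1.0887 − 1.0528)·131.25

4.7049 % ABV


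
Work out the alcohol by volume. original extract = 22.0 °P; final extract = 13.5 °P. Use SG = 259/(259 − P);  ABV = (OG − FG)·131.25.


OG = 259/(259 − 22.0) = 1.0928
FG = 259/(259 − 13.5) = 1.0550
ABV = (1.0928 − 1.0550)·131.25

4.9661 % ABV


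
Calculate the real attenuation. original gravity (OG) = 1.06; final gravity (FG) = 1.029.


AA = (OG−FG)/(OG−1)·100;  RA = AA·0.8192
AA = (1.06 − 1.029)/(1.06 − 1)·100 = 51.6667
RA = 51.6667·0.8192

42.3253 %


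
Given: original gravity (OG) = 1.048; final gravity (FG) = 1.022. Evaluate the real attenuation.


AA = (OG−FG)/(OG−1)·100;  RA = AA·0.8192
AA = (1.048 − 1.022)/(1.048 − 1)·100 = 54.1667
RA = 54.1667·0.8192

44.3733 %


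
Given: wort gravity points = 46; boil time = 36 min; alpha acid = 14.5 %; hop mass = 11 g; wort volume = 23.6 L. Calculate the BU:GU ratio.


U = 1.65·0.000125^(GP/1000)·(1−e^(−0.04t))/4.15;  IBU = (α/100)·m·U·1000/V;  BU:GU = IBU/GP
U = 1.65·0.000125^(46/1000)·(1−e^(−0.04·36))/4.15 = 0.2007
IBU = (14.5/100)·11·0.2007·1000/23.6 = 13.5615
BU:GU = 13.5615/46

0.2948


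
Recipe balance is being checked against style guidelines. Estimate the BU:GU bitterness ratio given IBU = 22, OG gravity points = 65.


BU:GU = IBU / OG_points
BU:GU = 22 / 65

0.3385


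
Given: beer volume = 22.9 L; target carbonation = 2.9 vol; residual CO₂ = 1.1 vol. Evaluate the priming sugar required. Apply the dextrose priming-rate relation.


sugar = (target − residual)·4.0·V
sugar = (2.9 − 1.1)·4.0·22.9

164.8800 g


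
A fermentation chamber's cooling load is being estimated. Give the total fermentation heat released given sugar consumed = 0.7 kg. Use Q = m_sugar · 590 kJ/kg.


Q = 0.7 · 590

413.0000 kJ


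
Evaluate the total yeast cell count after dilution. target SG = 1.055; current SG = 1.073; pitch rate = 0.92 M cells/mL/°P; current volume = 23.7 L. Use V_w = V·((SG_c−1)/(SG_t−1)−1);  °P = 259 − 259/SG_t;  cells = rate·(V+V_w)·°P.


V_w = 23.7·((1.073−1)/(1.055−1)−1) = 7.7564
V_final = 23.7 + 7.7564 = 31.4564
°P = 259 − 259/1.055 = 13.5024
cells = 0.92·31.4564·13.5024

390.7566 billion cells


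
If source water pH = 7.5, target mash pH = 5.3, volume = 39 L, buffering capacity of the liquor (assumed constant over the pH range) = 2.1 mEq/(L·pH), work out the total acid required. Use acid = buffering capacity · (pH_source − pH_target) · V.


acid = 2.1 · (7.5 − 5.3) · 39

180.1800 mEq


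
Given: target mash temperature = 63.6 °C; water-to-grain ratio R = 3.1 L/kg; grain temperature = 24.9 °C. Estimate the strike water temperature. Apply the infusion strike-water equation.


T_strike = (0.41/R)·(T_mash − T_grain) + T_mash
T_strike = (0.41/3.1)·(63.6 − 24.9) + 63.6

68.7184 °C


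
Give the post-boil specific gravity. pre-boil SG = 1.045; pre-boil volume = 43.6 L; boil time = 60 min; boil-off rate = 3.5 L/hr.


V_post = V_pre − rate·(t/60);  SG_post = 1 + (SG_pre−1)·V_pre/V_post
V_post = 43.6 − 3.5·(60/60) = 40.1000
SG_post = 1 + (1.045 − 1)·43.6/40.1000

1.0489


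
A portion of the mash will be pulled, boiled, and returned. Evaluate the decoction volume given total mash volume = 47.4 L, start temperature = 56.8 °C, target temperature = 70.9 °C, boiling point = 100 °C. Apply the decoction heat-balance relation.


V_dec = V_total·(T_target − T_start)/(T_boil − T_start)
V_dec = 47.4·(70.9 − 56.8)/(100 − 56.8)

15.4708 L


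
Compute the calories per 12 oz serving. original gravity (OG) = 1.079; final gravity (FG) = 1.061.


ABW = (OG−FG)·131.25·0.79/FG;  °P = 259 − 259/SG (for OG→OE and FG→AE);  RE = 0.1808·OE + 0.8192·AE;  Cal = (6.9·ABW + 4·(RE−0.1))·FG·3.55
ABW = (1.079 − 1.061)·131.25·0.79/1.061 = 1.7591
OE = 259 − 259/1.079 = 18.9629 °P
AE = 259 − 259/1.061 = 14.8907 °P
RE = 0.1808·18.9629 + 0.8192·14.8907 = 15.6269 °P
Cal = (6.9·1.7591 + 4·(15.6269−0.1))·1.061·3.55

279.6487 kcal


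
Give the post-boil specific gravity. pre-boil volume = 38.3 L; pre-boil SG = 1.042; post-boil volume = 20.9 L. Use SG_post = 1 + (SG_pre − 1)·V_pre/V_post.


pts_pre = (1.042 − 1)·1000 = 42.0000
pts_post = 42.0000·38.3/20.9 = 76.9665
SG_post = 1 + 76.9665/1000

1.0770


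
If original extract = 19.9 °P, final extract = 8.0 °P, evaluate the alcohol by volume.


SG = 259/(259 − P);  ABV = (OG − FG)·131.25
OG = 259/(259 − 19.9) = 1.0832
FG = 259/(259 − 8.0) = 1.0319
ABV = (1.0832 − 1.0319)·131.25

6.7405 % ABV


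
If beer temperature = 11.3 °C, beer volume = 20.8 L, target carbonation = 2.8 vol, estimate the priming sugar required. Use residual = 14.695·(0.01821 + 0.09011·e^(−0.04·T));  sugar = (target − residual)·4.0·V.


residual = 14.695·(0.01821 + 0.09011·e^(−0.04·11.3)) = 1.1102
sugar = (2.8 − 1.1102)·4.0·20.8

140.5885 g


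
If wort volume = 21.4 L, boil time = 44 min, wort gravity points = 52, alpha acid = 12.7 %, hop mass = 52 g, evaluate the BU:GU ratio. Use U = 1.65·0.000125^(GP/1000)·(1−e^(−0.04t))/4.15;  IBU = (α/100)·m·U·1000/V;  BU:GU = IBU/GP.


U = 1.65·0.000125^(52/1000)·(1−e^(−0.04·44))/4.15 = 0.2063
IBU = (12.7/100)·52·0.2063·1000/21.4 = 63.6613
BU:GU = 63.6613/52

1.2243


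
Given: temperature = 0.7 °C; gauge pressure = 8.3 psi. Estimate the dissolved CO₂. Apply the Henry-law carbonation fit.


vols = (P + 14.695)·(0.01821 + 0.09011·e^(−0.04·T))
vols = (8.3 + 14.695)·(0.01821 + 0.09011·e^(−0.04·0.7))

2.4336 volumes


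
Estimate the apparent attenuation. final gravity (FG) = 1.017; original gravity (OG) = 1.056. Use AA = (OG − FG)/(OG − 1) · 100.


AA = (1.056 − 1.017)/(1.056 − 1) · 100

69.6429 %


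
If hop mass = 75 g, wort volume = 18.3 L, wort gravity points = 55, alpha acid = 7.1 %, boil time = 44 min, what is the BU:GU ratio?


U = 1.65·0.000125^(GP/1000)·(1−e^(−0.04t))/4.15;  IBU = (α/100)·m·U·1000/V;  BU:GU = IBU/GP
U = 1.65·0.000125^(55/1000)·(1−e^(−0.04·44))/4.15 = 0.2008
IBU = (7.1/100)·75·0.2008·1000/18.3 = 58.4307
BU:GU = 58.4307/55

1.0624


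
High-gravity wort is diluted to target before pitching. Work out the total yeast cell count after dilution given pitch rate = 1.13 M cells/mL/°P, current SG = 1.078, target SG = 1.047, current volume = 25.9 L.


V_w = V·((SG_c−1)/(SG_t−1)−1);  °P = 259 − 259/SG_t;  cells = rate·(V+V_w)·°P
V_w = 25.9·((1.078−1)/(1.047−1)−1) = 17.0830
V_final = 25.9 + 17.0830 = 42.9830
°P = 259 − 259/1.047 = 11.6266
cells = 1.13·42.9830·11.6266

564.7105 billion cells


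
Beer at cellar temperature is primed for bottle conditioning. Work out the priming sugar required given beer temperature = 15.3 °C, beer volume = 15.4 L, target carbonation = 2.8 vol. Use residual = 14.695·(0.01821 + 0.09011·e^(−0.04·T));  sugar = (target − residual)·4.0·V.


residual = 14.695·(0.01821 + 0.09011·e^(−0.04·15.3)) = 0.9856
sugar = (2.8 − 0.9856)·4.0·15.4

111.7642 g


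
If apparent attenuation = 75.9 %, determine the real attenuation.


RA = AA · 0.8192
RA = 75.9 · 0.8192

62.1773 %


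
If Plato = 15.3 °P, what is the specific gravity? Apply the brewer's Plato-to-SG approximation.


SG = 259/(259 − P)
SG = 259/(259 − 15.3)

1.0628


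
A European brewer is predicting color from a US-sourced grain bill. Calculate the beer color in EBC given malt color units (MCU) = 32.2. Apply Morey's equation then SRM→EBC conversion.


SRM = 1.4922·MCU^0.6859;  EBC = SRM·1.97
SRM = 1.4922·32.2^0.6859 = 16.1460
EBC = 16.1460·1.97

31.8077 EBC


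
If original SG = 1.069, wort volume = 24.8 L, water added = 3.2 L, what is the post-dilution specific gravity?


SG_new = 1 + (SG_old − 1)·V_old/(V_old + V_water)
pts = (1.069 − 1)·1000·24.8/(24.8 + 3.2) = 61.1143
SG_new = 1 + 61.1143/1000

1.0611


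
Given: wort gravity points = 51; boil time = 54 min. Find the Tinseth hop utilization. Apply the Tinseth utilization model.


U = 1.65·0.000125^(GP/1000) · (1 − e^(−0.04·t))/4.15
bigness = 1.65·0.000125^(51/1000) = 1.0433
boil_factor = (1 − e^(−0.04·54))/4.15 = 0.2132
U = 1.0433 · 0.2132

0.2224


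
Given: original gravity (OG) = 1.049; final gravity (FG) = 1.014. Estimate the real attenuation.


AA = (OG−FG)/(OG−1)·100;  RA = AA·0.8192
AA = (1.049 − 1.014)/(1.049 − 1)·100 = 71.4286
RA = 71.4286·0.8192

58.5143 %


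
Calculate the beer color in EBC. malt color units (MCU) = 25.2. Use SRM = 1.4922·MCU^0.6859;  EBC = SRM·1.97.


SRM = 1.4922·25.2^0.6859 = 13.6473
EBC = 13.6473·1.97

26.8852 EBC


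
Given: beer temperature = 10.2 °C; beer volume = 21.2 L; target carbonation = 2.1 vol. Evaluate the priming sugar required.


residual = 14.695·(0.01821 + 0.09011·e^(−0.04·T));  sugar = (target − residual)·4.0·V
residual = 14.695·(0.01821 + 0.09011·e^(−0.04·10.2)) = 1.1481
sugar = (2.1 − 1.1481)·4.0·21.2

80.7178 g


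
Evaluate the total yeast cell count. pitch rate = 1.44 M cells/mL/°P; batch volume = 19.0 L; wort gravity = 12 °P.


cells (billions) = rate · V_L · °P
cells = 1.44 · 19.0 · 12

328.3200 billion cells


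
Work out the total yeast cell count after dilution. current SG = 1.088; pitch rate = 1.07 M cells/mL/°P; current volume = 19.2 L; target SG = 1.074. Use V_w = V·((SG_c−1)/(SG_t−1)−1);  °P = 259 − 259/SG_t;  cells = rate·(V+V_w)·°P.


V_w = 19.2·((1.088−1)/(1.074−1)−1) = 3.6324
V_final = 19.2 + 3.6324 = 22.8324
°P = 259 − 259/1.074 = 17.8454
cells = 1.07·22.8324·17.8454

435.9766 billion cells


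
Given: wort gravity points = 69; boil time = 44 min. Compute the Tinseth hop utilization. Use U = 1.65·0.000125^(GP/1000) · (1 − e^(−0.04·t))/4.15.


bigness = 1.65·0.000125^(69/1000) = 0.8875
boil_factor = (1 − e^(−0.04·44))/4.15 = 0.1995
U = 0.8875 · 0.1995

0.1771


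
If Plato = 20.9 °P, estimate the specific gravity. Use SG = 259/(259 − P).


SG = 259/(259 − 20.9)

1.0878


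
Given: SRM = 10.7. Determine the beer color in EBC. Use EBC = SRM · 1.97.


EBC = 10.7 · 1.97

21.0790 EBC


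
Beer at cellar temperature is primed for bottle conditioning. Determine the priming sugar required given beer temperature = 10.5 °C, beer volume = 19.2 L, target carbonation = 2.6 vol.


residual = 14.695·(0.01821 + 0.09011·e^(−0.04·T));  sugar = (target − residual)·4.0·V
residual = 14.695·(0.01821 + 0.09011·e^(−0.04·10.5)) = 1.1376
sugar = (2.6 − 1.1376)·4.0·19.2

112.3096 g


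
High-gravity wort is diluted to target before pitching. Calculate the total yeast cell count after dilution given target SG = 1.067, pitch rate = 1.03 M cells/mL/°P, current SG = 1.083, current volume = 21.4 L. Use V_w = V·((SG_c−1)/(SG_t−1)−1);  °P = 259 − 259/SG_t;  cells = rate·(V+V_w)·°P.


V_w = 21.4·((1.083−1)/(1.067−1)−1) = 5.1104
V_final = 21.4 + 5.1104 = 26.5104
°P = 259 − 259/1.067 = 16.2634
cells = 1.03·26.5104·16.2634

444.0833 billion cells


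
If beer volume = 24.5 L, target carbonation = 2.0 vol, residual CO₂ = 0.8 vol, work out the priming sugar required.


sugar = (target − residual)·4.0·V
sugar = (2.0 − 0.8)·4.0·24.5

117.6000 g


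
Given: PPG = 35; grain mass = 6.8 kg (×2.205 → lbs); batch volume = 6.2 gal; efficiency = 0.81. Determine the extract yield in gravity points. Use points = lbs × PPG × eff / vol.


lbs = 6.8 × 2.205 = 14.9940
points = 14.9940 × 35 × 0.81 / 6.2

68.5613 points


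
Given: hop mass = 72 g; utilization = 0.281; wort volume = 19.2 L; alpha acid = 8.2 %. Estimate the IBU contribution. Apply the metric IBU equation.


IBU = (α/100)·mass·U·1000 / V
IBU = (8.2/100)·72·0.281·1000 / 19.2

86.4075 IBU


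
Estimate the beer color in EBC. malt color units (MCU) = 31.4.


SRM = 1.4922·MCU^0.6859;  EBC = SRM·1.97
SRM = 1.4922·31.4^0.6859 = 15.8698
EBC = 15.8698·1.97

31.2635 EBC


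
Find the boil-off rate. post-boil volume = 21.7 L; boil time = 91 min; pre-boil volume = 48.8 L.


rate = (V_pre − V_post) / (t_min/60)
rate = (48.8 − 21.7) / (91/60)

17.8681 L/hr


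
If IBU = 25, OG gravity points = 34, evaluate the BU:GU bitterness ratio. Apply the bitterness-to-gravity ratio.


BU:GU = IBU / OG_points
BU:GU = 25 / 34

0.7353


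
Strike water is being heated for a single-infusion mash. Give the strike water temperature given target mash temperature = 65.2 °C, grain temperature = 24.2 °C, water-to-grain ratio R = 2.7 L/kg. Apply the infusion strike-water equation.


T_strike = (0.41/R)·(T_mash − T_grain) + T_mash
T_strike = (0.41/2.7)·(65.2 − 24.2) + 65.2

71.4259 °C


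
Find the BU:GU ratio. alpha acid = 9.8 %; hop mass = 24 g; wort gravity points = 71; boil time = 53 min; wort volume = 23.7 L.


U = 1.65·0.000125^(GP/1000)·(1−e^(−0.04t))/4.15;  IBU = (α/100)·m·U·1000/V;  BU:GU = IBU/GP
U = 1.65·0.000125^(71/1000)·(1−e^(−0.04·53))/4.15 = 0.1848
IBU = (9.8/100)·24·0.1848·1000/23.7 = 18.3431
BU:GU = 18.3431/71

0.2584


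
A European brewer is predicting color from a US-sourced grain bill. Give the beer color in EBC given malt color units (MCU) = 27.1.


SRM = 1.4922·MCU^0.6859;  EBC = SRM·1.97
SRM = 1.4922·27.1^0.6859 = 14.3450
EBC = 14.3450·1.97

28.2597 EBC


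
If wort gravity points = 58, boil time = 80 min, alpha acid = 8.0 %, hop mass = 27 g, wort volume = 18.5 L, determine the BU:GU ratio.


U = 1.65·0.000125^(GP/1000)·(1−e^(−0.04t))/4.15;  IBU = (α/100)·m·U·1000/V;  BU:GU = IBU/GP
U = 1.65·0.000125^(58/1000)·(1−e^(−0.04·80))/4.15 = 0.2265
IBU = (8.0/100)·27·0.2265·1000/18.5 = 26.4402
BU:GU = 26.4402/58

0.4559


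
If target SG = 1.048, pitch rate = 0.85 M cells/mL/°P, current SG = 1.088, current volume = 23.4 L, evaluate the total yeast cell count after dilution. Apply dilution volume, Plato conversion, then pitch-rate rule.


V_w = V·((SG_c−1)/(SG_t−1)−1);  °P = 259 − 259/SG_t;  cells = rate·(V+V_w)·°P
V_w = 23.4·((1.088−1)/(1.048−1)−1) = 19.5000
V_final = 23.4 + 19.5000 = 42.9000
°P = 259 − 259/1.048 = 11.8626
cells = 0.85·42.9000·11.8626

432.5695 billion cells


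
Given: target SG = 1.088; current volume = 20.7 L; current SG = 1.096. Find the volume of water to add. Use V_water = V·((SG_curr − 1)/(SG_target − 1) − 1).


V_water = 20.7·((1.096 − 1)/(1.088 − 1) − 1)

1.8818 L
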